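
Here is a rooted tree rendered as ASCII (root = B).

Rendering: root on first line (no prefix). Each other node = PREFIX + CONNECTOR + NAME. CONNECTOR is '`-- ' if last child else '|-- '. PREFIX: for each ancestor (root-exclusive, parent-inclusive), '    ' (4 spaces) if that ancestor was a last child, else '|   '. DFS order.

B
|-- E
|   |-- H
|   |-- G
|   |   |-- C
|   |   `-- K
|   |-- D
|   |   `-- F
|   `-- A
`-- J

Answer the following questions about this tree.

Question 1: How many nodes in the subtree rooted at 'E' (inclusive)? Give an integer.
Subtree rooted at E contains: A, C, D, E, F, G, H, K
Count = 8

Answer: 8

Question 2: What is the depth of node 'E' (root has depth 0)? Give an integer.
Answer: 1

Derivation:
Path from root to E: B -> E
Depth = number of edges = 1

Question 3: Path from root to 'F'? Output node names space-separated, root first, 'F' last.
Answer: B E D F

Derivation:
Walk down from root: B -> E -> D -> F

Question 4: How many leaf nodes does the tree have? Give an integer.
Leaves (nodes with no children): A, C, F, H, J, K

Answer: 6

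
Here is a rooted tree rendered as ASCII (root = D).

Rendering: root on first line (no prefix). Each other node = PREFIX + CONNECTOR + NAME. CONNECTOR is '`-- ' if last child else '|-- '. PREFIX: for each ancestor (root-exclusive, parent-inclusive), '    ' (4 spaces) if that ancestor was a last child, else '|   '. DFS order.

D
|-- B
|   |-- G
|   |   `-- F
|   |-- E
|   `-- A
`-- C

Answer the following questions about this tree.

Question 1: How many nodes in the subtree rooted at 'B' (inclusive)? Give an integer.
Subtree rooted at B contains: A, B, E, F, G
Count = 5

Answer: 5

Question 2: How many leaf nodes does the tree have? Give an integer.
Answer: 4

Derivation:
Leaves (nodes with no children): A, C, E, F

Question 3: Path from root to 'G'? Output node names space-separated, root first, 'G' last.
Answer: D B G

Derivation:
Walk down from root: D -> B -> G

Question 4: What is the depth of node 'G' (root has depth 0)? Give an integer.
Answer: 2

Derivation:
Path from root to G: D -> B -> G
Depth = number of edges = 2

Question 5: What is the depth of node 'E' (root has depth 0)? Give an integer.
Path from root to E: D -> B -> E
Depth = number of edges = 2

Answer: 2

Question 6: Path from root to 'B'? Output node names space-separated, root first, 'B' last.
Answer: D B

Derivation:
Walk down from root: D -> B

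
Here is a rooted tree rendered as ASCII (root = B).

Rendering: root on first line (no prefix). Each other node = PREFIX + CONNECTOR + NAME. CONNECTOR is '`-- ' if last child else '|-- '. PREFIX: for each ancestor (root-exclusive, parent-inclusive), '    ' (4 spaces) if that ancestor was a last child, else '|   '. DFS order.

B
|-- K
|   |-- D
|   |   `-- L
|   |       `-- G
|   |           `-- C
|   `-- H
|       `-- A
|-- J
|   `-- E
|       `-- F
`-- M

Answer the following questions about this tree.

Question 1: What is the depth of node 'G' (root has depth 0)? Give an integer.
Answer: 4

Derivation:
Path from root to G: B -> K -> D -> L -> G
Depth = number of edges = 4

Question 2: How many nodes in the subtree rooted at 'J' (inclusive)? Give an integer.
Answer: 3

Derivation:
Subtree rooted at J contains: E, F, J
Count = 3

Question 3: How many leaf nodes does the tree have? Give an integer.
Answer: 4

Derivation:
Leaves (nodes with no children): A, C, F, M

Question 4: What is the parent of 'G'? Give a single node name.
Scan adjacency: G appears as child of L

Answer: L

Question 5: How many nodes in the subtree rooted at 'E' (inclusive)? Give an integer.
Subtree rooted at E contains: E, F
Count = 2

Answer: 2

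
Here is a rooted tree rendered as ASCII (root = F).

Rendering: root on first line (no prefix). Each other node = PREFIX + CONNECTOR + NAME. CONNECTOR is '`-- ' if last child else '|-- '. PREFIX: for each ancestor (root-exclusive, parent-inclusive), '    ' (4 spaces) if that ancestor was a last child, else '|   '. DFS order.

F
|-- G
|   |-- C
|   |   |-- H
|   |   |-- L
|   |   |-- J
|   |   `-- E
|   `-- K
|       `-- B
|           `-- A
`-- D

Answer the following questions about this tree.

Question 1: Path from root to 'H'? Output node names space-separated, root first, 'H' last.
Walk down from root: F -> G -> C -> H

Answer: F G C H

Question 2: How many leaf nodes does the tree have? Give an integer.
Answer: 6

Derivation:
Leaves (nodes with no children): A, D, E, H, J, L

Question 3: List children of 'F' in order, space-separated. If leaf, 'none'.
Answer: G D

Derivation:
Node F's children (from adjacency): G, D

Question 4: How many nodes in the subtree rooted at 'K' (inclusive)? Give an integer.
Answer: 3

Derivation:
Subtree rooted at K contains: A, B, K
Count = 3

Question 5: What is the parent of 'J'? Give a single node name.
Scan adjacency: J appears as child of C

Answer: C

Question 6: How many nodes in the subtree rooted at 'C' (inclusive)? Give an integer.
Subtree rooted at C contains: C, E, H, J, L
Count = 5

Answer: 5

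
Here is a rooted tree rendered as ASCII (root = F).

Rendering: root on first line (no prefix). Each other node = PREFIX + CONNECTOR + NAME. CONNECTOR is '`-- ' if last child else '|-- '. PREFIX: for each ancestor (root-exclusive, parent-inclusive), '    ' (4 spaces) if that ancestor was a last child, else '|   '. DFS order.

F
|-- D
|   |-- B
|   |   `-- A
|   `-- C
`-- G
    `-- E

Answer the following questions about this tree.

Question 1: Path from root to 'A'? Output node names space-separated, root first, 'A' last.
Answer: F D B A

Derivation:
Walk down from root: F -> D -> B -> A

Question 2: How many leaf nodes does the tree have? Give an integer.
Leaves (nodes with no children): A, C, E

Answer: 3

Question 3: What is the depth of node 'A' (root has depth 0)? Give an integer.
Answer: 3

Derivation:
Path from root to A: F -> D -> B -> A
Depth = number of edges = 3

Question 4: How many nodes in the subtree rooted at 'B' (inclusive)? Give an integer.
Answer: 2

Derivation:
Subtree rooted at B contains: A, B
Count = 2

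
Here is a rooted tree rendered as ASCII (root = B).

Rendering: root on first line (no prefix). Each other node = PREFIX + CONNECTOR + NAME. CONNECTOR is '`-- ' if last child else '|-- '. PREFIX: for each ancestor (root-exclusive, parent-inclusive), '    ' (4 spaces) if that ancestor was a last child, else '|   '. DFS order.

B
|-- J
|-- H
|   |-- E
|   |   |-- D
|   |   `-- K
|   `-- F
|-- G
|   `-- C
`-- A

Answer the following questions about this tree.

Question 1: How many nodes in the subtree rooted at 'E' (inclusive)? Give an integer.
Answer: 3

Derivation:
Subtree rooted at E contains: D, E, K
Count = 3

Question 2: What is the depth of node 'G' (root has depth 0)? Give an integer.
Path from root to G: B -> G
Depth = number of edges = 1

Answer: 1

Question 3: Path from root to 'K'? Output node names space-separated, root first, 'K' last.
Walk down from root: B -> H -> E -> K

Answer: B H E K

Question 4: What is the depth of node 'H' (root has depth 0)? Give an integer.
Path from root to H: B -> H
Depth = number of edges = 1

Answer: 1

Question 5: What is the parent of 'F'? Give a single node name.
Answer: H

Derivation:
Scan adjacency: F appears as child of H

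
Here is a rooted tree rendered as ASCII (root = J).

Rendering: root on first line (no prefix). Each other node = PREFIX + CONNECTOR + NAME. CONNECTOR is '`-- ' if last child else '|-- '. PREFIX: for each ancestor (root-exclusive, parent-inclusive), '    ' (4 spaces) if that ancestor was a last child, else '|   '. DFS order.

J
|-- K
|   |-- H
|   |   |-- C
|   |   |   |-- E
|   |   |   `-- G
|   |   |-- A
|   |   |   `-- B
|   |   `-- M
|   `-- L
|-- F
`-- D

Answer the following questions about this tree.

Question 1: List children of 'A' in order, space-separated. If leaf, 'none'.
Node A's children (from adjacency): B

Answer: B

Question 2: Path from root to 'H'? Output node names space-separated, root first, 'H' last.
Walk down from root: J -> K -> H

Answer: J K H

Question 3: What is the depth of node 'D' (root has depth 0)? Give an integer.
Path from root to D: J -> D
Depth = number of edges = 1

Answer: 1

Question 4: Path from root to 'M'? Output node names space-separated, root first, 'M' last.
Answer: J K H M

Derivation:
Walk down from root: J -> K -> H -> M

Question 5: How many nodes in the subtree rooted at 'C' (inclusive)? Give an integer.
Subtree rooted at C contains: C, E, G
Count = 3

Answer: 3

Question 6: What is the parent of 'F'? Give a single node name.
Scan adjacency: F appears as child of J

Answer: J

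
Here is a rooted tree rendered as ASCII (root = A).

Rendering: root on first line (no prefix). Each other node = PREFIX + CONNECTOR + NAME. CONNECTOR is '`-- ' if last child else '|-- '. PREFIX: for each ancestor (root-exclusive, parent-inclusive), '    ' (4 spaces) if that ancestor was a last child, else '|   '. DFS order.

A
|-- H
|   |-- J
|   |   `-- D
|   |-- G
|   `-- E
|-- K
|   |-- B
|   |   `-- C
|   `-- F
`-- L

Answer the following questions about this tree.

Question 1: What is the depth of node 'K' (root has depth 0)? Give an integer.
Path from root to K: A -> K
Depth = number of edges = 1

Answer: 1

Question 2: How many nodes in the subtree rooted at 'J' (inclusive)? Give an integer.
Subtree rooted at J contains: D, J
Count = 2

Answer: 2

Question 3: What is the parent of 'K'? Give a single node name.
Scan adjacency: K appears as child of A

Answer: A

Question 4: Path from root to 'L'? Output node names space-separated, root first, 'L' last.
Answer: A L

Derivation:
Walk down from root: A -> L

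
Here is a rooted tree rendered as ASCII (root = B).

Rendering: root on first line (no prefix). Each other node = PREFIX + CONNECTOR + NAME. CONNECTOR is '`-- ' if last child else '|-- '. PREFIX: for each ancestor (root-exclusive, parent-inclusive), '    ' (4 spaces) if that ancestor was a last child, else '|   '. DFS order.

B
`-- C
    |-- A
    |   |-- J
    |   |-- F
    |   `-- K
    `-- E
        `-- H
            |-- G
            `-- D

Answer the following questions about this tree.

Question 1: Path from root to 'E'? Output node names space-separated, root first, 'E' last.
Walk down from root: B -> C -> E

Answer: B C E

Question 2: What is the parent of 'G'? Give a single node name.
Answer: H

Derivation:
Scan adjacency: G appears as child of H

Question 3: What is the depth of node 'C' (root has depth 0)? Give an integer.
Path from root to C: B -> C
Depth = number of edges = 1

Answer: 1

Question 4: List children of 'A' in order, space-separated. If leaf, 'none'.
Answer: J F K

Derivation:
Node A's children (from adjacency): J, F, K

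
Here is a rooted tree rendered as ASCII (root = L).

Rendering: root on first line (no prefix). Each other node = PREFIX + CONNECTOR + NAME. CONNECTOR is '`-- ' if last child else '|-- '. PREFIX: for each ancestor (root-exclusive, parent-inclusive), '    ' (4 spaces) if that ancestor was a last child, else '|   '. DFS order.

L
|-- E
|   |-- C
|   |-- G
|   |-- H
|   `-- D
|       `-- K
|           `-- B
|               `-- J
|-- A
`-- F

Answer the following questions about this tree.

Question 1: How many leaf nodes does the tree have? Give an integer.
Leaves (nodes with no children): A, C, F, G, H, J

Answer: 6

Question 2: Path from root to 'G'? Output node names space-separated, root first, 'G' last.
Answer: L E G

Derivation:
Walk down from root: L -> E -> G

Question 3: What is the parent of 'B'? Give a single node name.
Scan adjacency: B appears as child of K

Answer: K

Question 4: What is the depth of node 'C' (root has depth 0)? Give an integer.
Path from root to C: L -> E -> C
Depth = number of edges = 2

Answer: 2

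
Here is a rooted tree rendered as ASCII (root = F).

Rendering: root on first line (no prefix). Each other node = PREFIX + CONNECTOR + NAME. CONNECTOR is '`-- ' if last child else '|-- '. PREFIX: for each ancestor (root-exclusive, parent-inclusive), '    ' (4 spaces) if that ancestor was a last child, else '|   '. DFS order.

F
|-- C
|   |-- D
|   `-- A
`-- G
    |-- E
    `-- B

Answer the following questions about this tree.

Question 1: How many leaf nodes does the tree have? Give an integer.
Answer: 4

Derivation:
Leaves (nodes with no children): A, B, D, E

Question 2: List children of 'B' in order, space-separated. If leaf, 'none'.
Node B's children (from adjacency): (leaf)

Answer: none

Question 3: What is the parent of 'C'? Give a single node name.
Answer: F

Derivation:
Scan adjacency: C appears as child of F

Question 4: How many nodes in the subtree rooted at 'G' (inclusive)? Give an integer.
Answer: 3

Derivation:
Subtree rooted at G contains: B, E, G
Count = 3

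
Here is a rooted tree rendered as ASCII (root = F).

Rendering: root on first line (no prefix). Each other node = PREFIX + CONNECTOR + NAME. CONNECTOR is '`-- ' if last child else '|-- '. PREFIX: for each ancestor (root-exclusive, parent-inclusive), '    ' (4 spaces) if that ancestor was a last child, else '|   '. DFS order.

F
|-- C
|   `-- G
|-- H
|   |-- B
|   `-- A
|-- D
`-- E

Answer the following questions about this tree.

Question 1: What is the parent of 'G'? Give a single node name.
Scan adjacency: G appears as child of C

Answer: C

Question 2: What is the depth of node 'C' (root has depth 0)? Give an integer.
Answer: 1

Derivation:
Path from root to C: F -> C
Depth = number of edges = 1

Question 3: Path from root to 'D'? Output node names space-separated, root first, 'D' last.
Walk down from root: F -> D

Answer: F D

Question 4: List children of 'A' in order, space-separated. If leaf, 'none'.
Answer: none

Derivation:
Node A's children (from adjacency): (leaf)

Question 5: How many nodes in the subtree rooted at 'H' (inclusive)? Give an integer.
Subtree rooted at H contains: A, B, H
Count = 3

Answer: 3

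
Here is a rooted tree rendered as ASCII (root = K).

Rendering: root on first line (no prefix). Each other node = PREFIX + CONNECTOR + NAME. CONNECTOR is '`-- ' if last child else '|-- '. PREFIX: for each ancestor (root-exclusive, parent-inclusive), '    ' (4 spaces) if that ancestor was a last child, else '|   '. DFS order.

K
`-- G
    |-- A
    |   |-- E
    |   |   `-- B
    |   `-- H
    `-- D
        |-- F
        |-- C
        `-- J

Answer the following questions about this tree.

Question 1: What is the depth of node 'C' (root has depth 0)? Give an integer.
Answer: 3

Derivation:
Path from root to C: K -> G -> D -> C
Depth = number of edges = 3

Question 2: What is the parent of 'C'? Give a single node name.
Scan adjacency: C appears as child of D

Answer: D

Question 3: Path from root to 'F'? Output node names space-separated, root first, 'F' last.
Answer: K G D F

Derivation:
Walk down from root: K -> G -> D -> F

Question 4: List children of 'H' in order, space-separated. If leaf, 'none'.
Answer: none

Derivation:
Node H's children (from adjacency): (leaf)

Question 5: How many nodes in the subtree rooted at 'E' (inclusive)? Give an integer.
Answer: 2

Derivation:
Subtree rooted at E contains: B, E
Count = 2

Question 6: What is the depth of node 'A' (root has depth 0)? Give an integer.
Answer: 2

Derivation:
Path from root to A: K -> G -> A
Depth = number of edges = 2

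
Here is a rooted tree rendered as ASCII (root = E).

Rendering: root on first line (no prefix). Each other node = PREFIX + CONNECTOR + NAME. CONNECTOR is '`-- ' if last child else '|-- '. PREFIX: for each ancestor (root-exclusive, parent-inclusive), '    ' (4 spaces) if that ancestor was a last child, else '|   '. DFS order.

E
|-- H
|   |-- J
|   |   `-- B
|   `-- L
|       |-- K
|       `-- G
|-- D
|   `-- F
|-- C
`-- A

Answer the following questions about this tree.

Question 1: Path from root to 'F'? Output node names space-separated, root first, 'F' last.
Walk down from root: E -> D -> F

Answer: E D F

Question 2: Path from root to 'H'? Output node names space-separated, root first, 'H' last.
Walk down from root: E -> H

Answer: E H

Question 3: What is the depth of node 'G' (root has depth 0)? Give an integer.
Answer: 3

Derivation:
Path from root to G: E -> H -> L -> G
Depth = number of edges = 3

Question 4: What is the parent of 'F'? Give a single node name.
Scan adjacency: F appears as child of D

Answer: D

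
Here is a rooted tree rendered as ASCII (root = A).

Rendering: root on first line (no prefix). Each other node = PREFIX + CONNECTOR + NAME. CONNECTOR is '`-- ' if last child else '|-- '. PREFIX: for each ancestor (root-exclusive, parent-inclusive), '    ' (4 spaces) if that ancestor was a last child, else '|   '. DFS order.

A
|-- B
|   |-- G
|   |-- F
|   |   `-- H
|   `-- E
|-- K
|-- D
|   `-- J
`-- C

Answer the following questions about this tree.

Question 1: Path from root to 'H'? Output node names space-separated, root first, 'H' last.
Walk down from root: A -> B -> F -> H

Answer: A B F H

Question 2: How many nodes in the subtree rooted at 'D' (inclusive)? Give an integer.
Answer: 2

Derivation:
Subtree rooted at D contains: D, J
Count = 2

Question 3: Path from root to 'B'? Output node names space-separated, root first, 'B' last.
Walk down from root: A -> B

Answer: A B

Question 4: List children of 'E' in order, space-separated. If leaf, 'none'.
Node E's children (from adjacency): (leaf)

Answer: none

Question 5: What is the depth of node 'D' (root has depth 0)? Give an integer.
Path from root to D: A -> D
Depth = number of edges = 1

Answer: 1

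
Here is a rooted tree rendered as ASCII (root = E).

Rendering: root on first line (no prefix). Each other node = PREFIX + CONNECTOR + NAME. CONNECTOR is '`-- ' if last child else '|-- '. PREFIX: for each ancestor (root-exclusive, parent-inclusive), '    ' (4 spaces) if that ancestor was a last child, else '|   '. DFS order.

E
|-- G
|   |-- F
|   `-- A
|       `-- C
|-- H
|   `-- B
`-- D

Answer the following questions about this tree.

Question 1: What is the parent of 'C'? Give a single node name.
Answer: A

Derivation:
Scan adjacency: C appears as child of A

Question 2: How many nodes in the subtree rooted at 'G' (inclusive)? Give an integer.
Subtree rooted at G contains: A, C, F, G
Count = 4

Answer: 4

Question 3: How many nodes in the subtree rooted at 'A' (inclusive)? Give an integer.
Answer: 2

Derivation:
Subtree rooted at A contains: A, C
Count = 2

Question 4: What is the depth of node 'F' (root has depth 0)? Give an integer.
Answer: 2

Derivation:
Path from root to F: E -> G -> F
Depth = number of edges = 2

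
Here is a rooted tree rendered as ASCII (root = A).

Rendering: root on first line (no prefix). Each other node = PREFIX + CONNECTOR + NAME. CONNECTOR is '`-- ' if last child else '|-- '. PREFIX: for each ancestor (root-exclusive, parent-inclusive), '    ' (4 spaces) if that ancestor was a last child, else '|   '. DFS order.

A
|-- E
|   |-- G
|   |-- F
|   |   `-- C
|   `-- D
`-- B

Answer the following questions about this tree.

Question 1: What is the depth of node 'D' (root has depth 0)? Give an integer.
Path from root to D: A -> E -> D
Depth = number of edges = 2

Answer: 2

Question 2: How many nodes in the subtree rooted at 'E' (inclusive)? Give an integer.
Subtree rooted at E contains: C, D, E, F, G
Count = 5

Answer: 5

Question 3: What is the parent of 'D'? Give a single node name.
Scan adjacency: D appears as child of E

Answer: E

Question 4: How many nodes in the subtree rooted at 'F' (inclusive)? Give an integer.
Subtree rooted at F contains: C, F
Count = 2

Answer: 2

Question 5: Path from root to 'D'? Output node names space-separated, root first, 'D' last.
Walk down from root: A -> E -> D

Answer: A E D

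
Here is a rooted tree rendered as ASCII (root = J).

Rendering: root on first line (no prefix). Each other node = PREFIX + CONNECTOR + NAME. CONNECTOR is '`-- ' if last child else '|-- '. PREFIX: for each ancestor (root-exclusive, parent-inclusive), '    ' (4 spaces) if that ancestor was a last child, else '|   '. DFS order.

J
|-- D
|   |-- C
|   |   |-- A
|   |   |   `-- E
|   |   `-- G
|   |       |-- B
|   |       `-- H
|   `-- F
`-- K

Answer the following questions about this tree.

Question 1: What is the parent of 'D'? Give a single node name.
Answer: J

Derivation:
Scan adjacency: D appears as child of J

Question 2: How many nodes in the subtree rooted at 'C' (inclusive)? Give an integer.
Subtree rooted at C contains: A, B, C, E, G, H
Count = 6

Answer: 6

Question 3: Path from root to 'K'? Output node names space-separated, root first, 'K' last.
Answer: J K

Derivation:
Walk down from root: J -> K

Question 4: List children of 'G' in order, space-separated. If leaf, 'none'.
Node G's children (from adjacency): B, H

Answer: B H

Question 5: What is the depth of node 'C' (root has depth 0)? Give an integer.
Path from root to C: J -> D -> C
Depth = number of edges = 2

Answer: 2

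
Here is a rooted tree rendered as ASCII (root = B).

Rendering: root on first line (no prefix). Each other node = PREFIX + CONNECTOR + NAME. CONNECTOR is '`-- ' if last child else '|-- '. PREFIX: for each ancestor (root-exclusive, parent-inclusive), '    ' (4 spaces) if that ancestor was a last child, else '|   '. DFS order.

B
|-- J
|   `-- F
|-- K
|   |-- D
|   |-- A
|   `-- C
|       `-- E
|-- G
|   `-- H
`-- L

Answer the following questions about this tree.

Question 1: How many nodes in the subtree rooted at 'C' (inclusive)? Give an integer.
Answer: 2

Derivation:
Subtree rooted at C contains: C, E
Count = 2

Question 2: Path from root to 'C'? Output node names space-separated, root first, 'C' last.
Answer: B K C

Derivation:
Walk down from root: B -> K -> C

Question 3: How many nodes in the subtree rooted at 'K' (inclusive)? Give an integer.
Answer: 5

Derivation:
Subtree rooted at K contains: A, C, D, E, K
Count = 5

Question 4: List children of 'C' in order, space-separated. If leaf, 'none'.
Node C's children (from adjacency): E

Answer: E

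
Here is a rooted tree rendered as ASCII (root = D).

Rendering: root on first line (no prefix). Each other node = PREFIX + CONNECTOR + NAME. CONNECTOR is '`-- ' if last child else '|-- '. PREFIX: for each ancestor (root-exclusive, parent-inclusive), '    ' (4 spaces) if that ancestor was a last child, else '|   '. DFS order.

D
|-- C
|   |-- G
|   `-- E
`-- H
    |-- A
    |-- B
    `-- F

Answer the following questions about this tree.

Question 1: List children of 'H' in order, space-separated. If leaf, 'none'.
Node H's children (from adjacency): A, B, F

Answer: A B F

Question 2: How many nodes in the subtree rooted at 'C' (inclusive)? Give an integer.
Subtree rooted at C contains: C, E, G
Count = 3

Answer: 3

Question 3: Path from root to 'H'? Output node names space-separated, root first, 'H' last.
Answer: D H

Derivation:
Walk down from root: D -> H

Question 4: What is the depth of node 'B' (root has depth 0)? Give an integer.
Path from root to B: D -> H -> B
Depth = number of edges = 2

Answer: 2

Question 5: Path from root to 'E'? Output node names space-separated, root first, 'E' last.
Answer: D C E

Derivation:
Walk down from root: D -> C -> E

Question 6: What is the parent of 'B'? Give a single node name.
Answer: H

Derivation:
Scan adjacency: B appears as child of H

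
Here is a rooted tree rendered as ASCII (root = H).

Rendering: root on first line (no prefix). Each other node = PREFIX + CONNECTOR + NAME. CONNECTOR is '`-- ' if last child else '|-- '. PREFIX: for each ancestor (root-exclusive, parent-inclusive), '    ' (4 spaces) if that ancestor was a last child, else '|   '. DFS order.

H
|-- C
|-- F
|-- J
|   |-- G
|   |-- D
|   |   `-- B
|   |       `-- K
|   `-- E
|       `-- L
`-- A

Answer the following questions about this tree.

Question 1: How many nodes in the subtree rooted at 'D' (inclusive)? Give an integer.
Subtree rooted at D contains: B, D, K
Count = 3

Answer: 3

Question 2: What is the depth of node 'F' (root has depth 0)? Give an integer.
Path from root to F: H -> F
Depth = number of edges = 1

Answer: 1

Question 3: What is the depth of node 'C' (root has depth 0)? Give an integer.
Answer: 1

Derivation:
Path from root to C: H -> C
Depth = number of edges = 1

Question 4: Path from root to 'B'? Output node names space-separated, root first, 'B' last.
Answer: H J D B

Derivation:
Walk down from root: H -> J -> D -> B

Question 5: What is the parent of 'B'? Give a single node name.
Scan adjacency: B appears as child of D

Answer: D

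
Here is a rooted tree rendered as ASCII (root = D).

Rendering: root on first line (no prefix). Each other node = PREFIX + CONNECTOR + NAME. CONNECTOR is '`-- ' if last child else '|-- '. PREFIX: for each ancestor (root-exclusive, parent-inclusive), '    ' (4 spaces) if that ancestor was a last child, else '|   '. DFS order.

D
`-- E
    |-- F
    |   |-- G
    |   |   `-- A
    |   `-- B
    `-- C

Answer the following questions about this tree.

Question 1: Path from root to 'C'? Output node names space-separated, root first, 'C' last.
Walk down from root: D -> E -> C

Answer: D E C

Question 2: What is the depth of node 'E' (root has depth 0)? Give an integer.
Path from root to E: D -> E
Depth = number of edges = 1

Answer: 1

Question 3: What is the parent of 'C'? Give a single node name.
Answer: E

Derivation:
Scan adjacency: C appears as child of E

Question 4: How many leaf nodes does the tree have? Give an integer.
Leaves (nodes with no children): A, B, C

Answer: 3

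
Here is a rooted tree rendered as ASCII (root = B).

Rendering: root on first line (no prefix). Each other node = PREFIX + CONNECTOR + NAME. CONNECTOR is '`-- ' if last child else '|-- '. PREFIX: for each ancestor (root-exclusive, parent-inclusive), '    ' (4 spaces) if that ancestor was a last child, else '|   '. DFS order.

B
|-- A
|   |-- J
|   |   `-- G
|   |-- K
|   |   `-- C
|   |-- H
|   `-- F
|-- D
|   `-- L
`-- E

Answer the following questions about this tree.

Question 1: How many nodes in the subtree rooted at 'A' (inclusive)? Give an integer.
Subtree rooted at A contains: A, C, F, G, H, J, K
Count = 7

Answer: 7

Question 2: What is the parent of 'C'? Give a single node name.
Answer: K

Derivation:
Scan adjacency: C appears as child of K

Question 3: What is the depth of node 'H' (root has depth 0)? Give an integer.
Answer: 2

Derivation:
Path from root to H: B -> A -> H
Depth = number of edges = 2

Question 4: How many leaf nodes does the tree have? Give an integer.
Leaves (nodes with no children): C, E, F, G, H, L

Answer: 6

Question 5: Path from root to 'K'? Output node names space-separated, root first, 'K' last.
Walk down from root: B -> A -> K

Answer: B A K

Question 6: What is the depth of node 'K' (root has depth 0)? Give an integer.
Path from root to K: B -> A -> K
Depth = number of edges = 2

Answer: 2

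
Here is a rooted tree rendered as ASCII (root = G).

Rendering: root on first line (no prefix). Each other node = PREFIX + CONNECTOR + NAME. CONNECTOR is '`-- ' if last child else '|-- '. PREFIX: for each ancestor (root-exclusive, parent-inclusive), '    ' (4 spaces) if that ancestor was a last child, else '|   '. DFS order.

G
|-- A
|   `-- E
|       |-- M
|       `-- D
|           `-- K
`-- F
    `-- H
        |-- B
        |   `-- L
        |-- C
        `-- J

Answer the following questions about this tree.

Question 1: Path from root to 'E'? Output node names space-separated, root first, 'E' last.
Walk down from root: G -> A -> E

Answer: G A E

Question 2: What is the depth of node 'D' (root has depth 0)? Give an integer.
Path from root to D: G -> A -> E -> D
Depth = number of edges = 3

Answer: 3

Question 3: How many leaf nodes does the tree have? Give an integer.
Answer: 5

Derivation:
Leaves (nodes with no children): C, J, K, L, M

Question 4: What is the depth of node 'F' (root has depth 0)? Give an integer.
Answer: 1

Derivation:
Path from root to F: G -> F
Depth = number of edges = 1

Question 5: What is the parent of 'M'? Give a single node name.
Answer: E

Derivation:
Scan adjacency: M appears as child of E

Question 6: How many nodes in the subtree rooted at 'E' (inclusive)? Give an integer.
Subtree rooted at E contains: D, E, K, M
Count = 4

Answer: 4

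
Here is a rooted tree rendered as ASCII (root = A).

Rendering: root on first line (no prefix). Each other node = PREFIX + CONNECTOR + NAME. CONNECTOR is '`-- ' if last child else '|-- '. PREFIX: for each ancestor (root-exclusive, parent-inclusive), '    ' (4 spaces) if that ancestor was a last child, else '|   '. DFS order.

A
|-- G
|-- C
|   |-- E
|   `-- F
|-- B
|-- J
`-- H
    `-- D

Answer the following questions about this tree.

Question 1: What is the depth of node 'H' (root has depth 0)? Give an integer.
Path from root to H: A -> H
Depth = number of edges = 1

Answer: 1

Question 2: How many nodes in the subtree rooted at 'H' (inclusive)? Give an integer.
Subtree rooted at H contains: D, H
Count = 2

Answer: 2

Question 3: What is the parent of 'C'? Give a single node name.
Scan adjacency: C appears as child of A

Answer: A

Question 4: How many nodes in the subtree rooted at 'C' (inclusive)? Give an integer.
Answer: 3

Derivation:
Subtree rooted at C contains: C, E, F
Count = 3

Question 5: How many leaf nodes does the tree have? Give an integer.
Answer: 6

Derivation:
Leaves (nodes with no children): B, D, E, F, G, J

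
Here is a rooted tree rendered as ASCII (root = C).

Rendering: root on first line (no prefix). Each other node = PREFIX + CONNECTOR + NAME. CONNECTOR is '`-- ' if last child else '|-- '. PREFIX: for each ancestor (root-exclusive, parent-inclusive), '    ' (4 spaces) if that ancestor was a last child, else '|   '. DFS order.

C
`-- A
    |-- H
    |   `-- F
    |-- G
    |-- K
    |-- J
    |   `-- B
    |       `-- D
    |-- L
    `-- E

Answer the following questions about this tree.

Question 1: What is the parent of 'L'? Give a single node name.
Answer: A

Derivation:
Scan adjacency: L appears as child of A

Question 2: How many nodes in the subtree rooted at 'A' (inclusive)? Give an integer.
Answer: 10

Derivation:
Subtree rooted at A contains: A, B, D, E, F, G, H, J, K, L
Count = 10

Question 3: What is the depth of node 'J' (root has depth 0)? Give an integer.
Path from root to J: C -> A -> J
Depth = number of edges = 2

Answer: 2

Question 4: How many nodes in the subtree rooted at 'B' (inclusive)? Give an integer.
Answer: 2

Derivation:
Subtree rooted at B contains: B, D
Count = 2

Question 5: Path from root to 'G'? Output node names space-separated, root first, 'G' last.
Answer: C A G

Derivation:
Walk down from root: C -> A -> G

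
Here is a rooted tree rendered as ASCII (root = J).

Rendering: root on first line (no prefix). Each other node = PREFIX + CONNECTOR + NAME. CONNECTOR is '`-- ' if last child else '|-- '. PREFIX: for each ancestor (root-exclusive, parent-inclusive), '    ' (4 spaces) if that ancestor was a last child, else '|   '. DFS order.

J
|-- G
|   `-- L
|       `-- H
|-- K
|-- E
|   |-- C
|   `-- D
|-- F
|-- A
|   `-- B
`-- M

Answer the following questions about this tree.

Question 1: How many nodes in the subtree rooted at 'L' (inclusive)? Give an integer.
Answer: 2

Derivation:
Subtree rooted at L contains: H, L
Count = 2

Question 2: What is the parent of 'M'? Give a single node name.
Scan adjacency: M appears as child of J

Answer: J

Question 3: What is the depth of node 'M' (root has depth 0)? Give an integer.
Answer: 1

Derivation:
Path from root to M: J -> M
Depth = number of edges = 1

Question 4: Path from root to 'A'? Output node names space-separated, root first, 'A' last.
Answer: J A

Derivation:
Walk down from root: J -> A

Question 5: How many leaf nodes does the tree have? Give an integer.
Leaves (nodes with no children): B, C, D, F, H, K, M

Answer: 7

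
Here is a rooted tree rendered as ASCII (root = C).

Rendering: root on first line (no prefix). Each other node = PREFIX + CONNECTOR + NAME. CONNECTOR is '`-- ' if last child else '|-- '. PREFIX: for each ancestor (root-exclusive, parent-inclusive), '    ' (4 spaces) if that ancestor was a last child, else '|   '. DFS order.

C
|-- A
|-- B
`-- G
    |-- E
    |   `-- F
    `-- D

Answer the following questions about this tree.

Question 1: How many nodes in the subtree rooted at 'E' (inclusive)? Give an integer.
Answer: 2

Derivation:
Subtree rooted at E contains: E, F
Count = 2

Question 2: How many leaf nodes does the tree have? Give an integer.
Leaves (nodes with no children): A, B, D, F

Answer: 4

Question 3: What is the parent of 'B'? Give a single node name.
Answer: C

Derivation:
Scan adjacency: B appears as child of C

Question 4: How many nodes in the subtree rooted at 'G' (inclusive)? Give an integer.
Subtree rooted at G contains: D, E, F, G
Count = 4

Answer: 4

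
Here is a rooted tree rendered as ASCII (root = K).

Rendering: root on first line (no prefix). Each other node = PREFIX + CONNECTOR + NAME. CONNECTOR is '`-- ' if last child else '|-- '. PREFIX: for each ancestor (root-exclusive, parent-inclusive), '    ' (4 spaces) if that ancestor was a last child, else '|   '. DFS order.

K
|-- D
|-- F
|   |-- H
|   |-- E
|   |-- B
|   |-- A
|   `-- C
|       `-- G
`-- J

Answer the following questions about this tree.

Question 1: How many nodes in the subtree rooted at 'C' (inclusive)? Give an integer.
Answer: 2

Derivation:
Subtree rooted at C contains: C, G
Count = 2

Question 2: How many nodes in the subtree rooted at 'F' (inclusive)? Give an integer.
Answer: 7

Derivation:
Subtree rooted at F contains: A, B, C, E, F, G, H
Count = 7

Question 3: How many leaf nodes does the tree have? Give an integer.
Answer: 7

Derivation:
Leaves (nodes with no children): A, B, D, E, G, H, J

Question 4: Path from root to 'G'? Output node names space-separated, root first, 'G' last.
Walk down from root: K -> F -> C -> G

Answer: K F C G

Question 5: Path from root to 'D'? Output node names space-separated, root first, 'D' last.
Walk down from root: K -> D

Answer: K D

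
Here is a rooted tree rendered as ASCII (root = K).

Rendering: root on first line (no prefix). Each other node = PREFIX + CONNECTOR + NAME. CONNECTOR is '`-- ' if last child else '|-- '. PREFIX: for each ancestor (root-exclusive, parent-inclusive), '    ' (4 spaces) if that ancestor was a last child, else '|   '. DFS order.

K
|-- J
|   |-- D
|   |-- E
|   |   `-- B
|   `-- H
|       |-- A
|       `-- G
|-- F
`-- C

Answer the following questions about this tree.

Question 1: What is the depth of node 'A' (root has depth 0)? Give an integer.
Answer: 3

Derivation:
Path from root to A: K -> J -> H -> A
Depth = number of edges = 3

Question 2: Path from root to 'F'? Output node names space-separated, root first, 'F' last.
Walk down from root: K -> F

Answer: K F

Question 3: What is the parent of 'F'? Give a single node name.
Answer: K

Derivation:
Scan adjacency: F appears as child of K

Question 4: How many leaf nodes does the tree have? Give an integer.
Answer: 6

Derivation:
Leaves (nodes with no children): A, B, C, D, F, G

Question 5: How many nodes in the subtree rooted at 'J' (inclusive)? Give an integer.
Subtree rooted at J contains: A, B, D, E, G, H, J
Count = 7

Answer: 7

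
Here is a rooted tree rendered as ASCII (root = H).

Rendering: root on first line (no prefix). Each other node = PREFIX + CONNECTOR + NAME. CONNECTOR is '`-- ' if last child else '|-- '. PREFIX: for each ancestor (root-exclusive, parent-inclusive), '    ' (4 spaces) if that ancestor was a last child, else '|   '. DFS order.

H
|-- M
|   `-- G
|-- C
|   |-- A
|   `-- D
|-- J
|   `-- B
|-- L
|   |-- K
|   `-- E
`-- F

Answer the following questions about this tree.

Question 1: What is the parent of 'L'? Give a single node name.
Answer: H

Derivation:
Scan adjacency: L appears as child of H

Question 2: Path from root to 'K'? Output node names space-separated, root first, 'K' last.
Answer: H L K

Derivation:
Walk down from root: H -> L -> K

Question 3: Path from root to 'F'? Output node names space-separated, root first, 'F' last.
Walk down from root: H -> F

Answer: H F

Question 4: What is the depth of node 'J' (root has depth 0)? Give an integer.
Answer: 1

Derivation:
Path from root to J: H -> J
Depth = number of edges = 1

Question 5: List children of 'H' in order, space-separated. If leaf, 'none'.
Node H's children (from adjacency): M, C, J, L, F

Answer: M C J L F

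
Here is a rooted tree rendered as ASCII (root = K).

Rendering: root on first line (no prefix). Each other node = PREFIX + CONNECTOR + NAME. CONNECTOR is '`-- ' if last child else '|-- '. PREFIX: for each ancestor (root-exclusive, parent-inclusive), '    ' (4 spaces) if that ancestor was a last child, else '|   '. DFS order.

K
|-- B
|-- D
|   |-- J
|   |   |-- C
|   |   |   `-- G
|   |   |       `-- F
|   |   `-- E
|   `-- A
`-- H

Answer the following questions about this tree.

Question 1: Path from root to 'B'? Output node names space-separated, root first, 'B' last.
Walk down from root: K -> B

Answer: K B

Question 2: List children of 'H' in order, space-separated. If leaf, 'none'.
Node H's children (from adjacency): (leaf)

Answer: none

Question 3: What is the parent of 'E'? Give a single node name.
Scan adjacency: E appears as child of J

Answer: J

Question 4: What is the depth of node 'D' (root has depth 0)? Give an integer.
Path from root to D: K -> D
Depth = number of edges = 1

Answer: 1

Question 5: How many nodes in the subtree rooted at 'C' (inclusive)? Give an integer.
Subtree rooted at C contains: C, F, G
Count = 3

Answer: 3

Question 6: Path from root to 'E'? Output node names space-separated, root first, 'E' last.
Walk down from root: K -> D -> J -> E

Answer: K D J E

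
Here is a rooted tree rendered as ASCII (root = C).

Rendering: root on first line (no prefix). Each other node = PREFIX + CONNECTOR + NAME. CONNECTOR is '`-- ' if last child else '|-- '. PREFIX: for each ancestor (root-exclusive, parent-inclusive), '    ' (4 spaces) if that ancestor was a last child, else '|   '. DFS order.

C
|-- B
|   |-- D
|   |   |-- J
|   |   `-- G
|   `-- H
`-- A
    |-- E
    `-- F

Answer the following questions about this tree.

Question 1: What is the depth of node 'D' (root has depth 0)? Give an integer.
Answer: 2

Derivation:
Path from root to D: C -> B -> D
Depth = number of edges = 2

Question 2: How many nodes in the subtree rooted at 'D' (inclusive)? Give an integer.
Answer: 3

Derivation:
Subtree rooted at D contains: D, G, J
Count = 3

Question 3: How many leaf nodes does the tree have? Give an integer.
Leaves (nodes with no children): E, F, G, H, J

Answer: 5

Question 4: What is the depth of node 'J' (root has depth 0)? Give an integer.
Answer: 3

Derivation:
Path from root to J: C -> B -> D -> J
Depth = number of edges = 3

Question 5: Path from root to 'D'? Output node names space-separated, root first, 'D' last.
Walk down from root: C -> B -> D

Answer: C B D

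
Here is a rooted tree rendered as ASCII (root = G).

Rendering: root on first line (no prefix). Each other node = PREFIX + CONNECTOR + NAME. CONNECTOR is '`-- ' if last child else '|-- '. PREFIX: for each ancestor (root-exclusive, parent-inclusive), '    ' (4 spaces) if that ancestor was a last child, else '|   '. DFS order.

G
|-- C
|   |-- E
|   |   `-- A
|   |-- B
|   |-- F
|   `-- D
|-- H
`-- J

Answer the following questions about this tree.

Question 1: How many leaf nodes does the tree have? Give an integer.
Answer: 6

Derivation:
Leaves (nodes with no children): A, B, D, F, H, J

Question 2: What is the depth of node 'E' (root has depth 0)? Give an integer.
Answer: 2

Derivation:
Path from root to E: G -> C -> E
Depth = number of edges = 2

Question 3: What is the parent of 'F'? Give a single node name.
Answer: C

Derivation:
Scan adjacency: F appears as child of C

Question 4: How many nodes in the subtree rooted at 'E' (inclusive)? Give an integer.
Answer: 2

Derivation:
Subtree rooted at E contains: A, E
Count = 2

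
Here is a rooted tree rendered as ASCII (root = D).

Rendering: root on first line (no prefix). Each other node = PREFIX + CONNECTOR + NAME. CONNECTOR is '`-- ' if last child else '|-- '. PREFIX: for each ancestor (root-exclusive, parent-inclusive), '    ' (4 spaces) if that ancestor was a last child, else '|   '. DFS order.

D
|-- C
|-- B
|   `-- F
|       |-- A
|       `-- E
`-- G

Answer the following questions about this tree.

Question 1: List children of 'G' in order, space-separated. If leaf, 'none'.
Answer: none

Derivation:
Node G's children (from adjacency): (leaf)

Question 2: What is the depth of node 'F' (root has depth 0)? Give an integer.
Answer: 2

Derivation:
Path from root to F: D -> B -> F
Depth = number of edges = 2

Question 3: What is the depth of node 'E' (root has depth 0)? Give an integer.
Path from root to E: D -> B -> F -> E
Depth = number of edges = 3

Answer: 3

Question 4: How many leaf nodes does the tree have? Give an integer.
Leaves (nodes with no children): A, C, E, G

Answer: 4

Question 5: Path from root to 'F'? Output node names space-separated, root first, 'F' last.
Answer: D B F

Derivation:
Walk down from root: D -> B -> F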